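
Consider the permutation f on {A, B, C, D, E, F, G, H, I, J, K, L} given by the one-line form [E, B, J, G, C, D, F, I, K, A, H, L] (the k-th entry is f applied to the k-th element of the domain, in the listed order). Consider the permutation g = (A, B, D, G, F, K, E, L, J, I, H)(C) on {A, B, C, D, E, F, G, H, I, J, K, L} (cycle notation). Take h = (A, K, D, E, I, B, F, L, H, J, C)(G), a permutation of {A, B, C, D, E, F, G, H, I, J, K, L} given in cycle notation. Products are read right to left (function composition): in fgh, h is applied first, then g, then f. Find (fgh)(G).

Chase G: h(G) = G; g(G) = F; f(F) = D. Hence (fgh)(G) = D.

D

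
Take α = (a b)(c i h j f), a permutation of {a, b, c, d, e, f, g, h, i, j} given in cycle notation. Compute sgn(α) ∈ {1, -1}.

The cycle lengths are 5, 2, 1, 1, 1.
A cycle is odd iff its length is even; α has 1 even-length cycle, so sgn(α) = (−1)^1 and α is odd.

-1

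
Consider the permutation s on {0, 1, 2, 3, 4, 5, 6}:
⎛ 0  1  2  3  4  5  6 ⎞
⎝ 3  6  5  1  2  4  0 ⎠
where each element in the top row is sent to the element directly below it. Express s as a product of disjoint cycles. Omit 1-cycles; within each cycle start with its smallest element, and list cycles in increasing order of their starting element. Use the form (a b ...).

(0 3 1 6)(2 5 4)

Start at 0 and follow images: 0 → 3 → 1 → 6 → 0, giving the cycle (0 3 1 6).
Continuing from each remaining unvisited element yields (0 3 1 6)(2 5 4).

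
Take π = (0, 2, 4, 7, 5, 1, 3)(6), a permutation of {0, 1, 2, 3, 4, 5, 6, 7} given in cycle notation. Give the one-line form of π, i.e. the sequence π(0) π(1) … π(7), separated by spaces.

2 3 4 0 7 1 6 5

Each element maps to the next entry in its cycle (wrapping to the front): 0→2, 1→3, 2→4, 3→0, 4→7, 5→1, 6→6, 7→5.
So the one-line form is 2 3 4 0 7 1 6 5.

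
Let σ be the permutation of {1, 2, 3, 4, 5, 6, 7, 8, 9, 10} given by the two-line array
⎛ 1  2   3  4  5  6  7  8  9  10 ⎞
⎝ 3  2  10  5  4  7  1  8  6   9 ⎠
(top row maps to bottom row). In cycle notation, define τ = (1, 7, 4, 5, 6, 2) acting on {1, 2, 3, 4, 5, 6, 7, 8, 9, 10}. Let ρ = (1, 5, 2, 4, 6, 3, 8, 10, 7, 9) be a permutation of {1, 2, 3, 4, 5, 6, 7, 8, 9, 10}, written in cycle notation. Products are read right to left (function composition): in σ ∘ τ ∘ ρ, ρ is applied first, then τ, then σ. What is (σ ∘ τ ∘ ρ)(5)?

Chase 5: ρ(5) = 2; τ(2) = 1; σ(1) = 3. Hence (σ ∘ τ ∘ ρ)(5) = 3.

3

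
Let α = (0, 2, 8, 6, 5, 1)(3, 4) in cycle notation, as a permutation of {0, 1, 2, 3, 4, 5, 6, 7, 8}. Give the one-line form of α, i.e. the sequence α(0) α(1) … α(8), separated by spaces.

2 0 8 4 3 1 5 7 6

Reading each image from the cycles: 0→2, 1→0, 2→8, 3→4, 4→3, 5→1, 6→5, 7→7, 8→6.
Listing these in domain order gives 2 0 8 4 3 1 5 7 6.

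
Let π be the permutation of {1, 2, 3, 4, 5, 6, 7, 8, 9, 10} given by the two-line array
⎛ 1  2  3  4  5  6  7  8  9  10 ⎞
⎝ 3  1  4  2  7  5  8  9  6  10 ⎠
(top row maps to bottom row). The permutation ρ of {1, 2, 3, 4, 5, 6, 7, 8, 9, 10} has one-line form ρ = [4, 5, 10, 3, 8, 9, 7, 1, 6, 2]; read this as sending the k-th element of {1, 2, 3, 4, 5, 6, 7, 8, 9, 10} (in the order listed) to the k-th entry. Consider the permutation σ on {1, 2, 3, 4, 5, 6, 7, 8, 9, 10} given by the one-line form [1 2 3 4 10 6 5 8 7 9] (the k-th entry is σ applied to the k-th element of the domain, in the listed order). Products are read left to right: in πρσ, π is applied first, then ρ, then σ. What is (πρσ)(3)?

3

Chase 3: π(3) = 4; ρ(4) = 3; σ(3) = 3. Hence (πρσ)(3) = 3.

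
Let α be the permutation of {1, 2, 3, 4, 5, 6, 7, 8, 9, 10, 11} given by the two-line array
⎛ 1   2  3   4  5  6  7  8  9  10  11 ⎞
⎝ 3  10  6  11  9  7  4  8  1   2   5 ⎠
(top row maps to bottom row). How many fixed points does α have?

1

The fixed points (elements with α(x) = x) are {8}, so there is 1.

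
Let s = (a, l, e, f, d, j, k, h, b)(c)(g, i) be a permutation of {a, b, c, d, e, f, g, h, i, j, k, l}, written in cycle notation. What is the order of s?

18

The disjoint cycles have lengths 9, 2, 1.
Since disjoint cycles commute, ord(s) = lcm(9, 2) = 18.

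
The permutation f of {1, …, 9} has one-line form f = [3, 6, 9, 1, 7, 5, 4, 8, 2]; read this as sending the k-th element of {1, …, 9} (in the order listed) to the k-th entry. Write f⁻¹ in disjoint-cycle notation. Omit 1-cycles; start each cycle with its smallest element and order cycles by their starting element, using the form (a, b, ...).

(1, 4, 7, 5, 6, 2, 9, 3)

First write f in disjoint cycles: (1, 3, 9, 2, 6, 5, 7, 4).
The inverse reverses every cycle; in canonical form, f⁻¹ = (1, 4, 7, 5, 6, 2, 9, 3).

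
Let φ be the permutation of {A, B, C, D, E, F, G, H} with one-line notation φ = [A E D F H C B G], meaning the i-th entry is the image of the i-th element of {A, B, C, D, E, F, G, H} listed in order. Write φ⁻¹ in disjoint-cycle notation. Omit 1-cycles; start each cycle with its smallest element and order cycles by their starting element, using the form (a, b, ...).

The cycle decomposition of φ is (B, E, H, G)(C, D, F).
The inverse reverses every cycle; in canonical form, φ⁻¹ = (B, G, H, E)(C, F, D).

(B, G, H, E)(C, F, D)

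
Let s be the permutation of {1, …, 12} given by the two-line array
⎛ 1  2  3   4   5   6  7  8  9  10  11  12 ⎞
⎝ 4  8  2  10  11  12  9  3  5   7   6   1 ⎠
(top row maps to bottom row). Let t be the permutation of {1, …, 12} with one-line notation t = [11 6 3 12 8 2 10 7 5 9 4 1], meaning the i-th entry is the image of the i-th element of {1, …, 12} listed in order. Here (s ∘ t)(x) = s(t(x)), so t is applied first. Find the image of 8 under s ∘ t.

9

(s ∘ t)(8) = s(t(8)). t(8) = 7, then s(7) = 9. So (s ∘ t)(8) = 9.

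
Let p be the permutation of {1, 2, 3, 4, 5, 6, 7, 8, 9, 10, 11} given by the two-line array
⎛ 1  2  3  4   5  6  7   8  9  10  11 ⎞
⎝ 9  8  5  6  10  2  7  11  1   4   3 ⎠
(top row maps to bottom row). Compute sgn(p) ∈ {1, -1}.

In disjoint-cycle form the cycle lengths are 8, 2, 1.
A cycle is odd iff its length is even; p has 2 even-length cycles, so sgn(p) = (−1)^2 and p is even.

1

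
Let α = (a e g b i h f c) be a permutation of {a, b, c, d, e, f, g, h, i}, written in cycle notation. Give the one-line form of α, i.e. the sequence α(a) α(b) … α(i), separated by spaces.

Reading each image from the cycles: a→e, b→i, c→a, d→d, e→g, f→c, g→b, h→f, i→h.
Listing these in domain order gives e i a d g c b f h.

e i a d g c b f h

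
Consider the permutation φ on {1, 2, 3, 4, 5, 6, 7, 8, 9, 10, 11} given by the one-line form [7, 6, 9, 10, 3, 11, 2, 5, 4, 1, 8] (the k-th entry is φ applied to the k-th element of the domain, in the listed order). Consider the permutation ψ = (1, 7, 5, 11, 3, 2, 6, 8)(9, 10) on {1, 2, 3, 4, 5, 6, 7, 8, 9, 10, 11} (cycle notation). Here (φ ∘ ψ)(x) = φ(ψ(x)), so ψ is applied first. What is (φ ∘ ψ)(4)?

(φ ∘ ψ)(4) = φ(ψ(4)). ψ(4) = 4, then φ(4) = 10. So (φ ∘ ψ)(4) = 10.

10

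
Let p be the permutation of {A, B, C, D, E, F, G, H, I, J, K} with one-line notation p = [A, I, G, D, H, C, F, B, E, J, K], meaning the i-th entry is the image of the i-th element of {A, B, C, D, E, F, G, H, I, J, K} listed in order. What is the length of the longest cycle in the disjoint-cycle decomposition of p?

Decomposing into disjoint cycles gives (B I E H)(C G F); the longest has length 4.

4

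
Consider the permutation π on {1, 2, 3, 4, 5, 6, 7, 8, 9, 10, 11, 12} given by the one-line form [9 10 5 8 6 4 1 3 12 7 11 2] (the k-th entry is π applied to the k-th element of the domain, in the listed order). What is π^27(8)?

5

Tracing 8 → 3 → … returns to 8 after 5 steps, so 8 lies in a 5-cycle (3 5 6 4 8).
Powers repeat with period 5 on this cycle, and 27 mod 5 = 2, so π^27(8) = π^2(8).
Advancing 2 steps from 8: 8 → 3 → 5.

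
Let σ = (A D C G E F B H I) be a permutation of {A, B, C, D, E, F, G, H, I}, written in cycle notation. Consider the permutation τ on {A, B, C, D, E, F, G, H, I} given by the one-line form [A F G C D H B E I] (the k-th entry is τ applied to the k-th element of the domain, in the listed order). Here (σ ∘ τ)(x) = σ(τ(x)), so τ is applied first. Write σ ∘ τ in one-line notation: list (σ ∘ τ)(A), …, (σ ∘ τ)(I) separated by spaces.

D B E G C I H F A

Chase each element through τ then σ: A → A → D; B → F → B; C → G → E; D → C → G; E → D → C; F → H → I; G → B → H; H → E → F; I → I → A.
Collecting the images, σ ∘ τ = [D B E G C I H F A].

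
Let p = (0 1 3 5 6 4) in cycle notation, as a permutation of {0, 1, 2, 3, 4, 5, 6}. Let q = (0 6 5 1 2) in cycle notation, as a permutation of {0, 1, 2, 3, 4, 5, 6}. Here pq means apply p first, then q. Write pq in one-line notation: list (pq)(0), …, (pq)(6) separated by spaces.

(pq)(x) = q(p(x)). Computing each image: q(p(0)) = q(1) = 2, q(p(1)) = q(3) = 3, q(p(2)) = q(2) = 0, q(p(3)) = q(5) = 1, q(p(4)) = q(0) = 6, q(p(5)) = q(6) = 5, q(p(6)) = q(4) = 4.
Hence pq = [2 3 0 1 6 5 4].

2 3 0 1 6 5 4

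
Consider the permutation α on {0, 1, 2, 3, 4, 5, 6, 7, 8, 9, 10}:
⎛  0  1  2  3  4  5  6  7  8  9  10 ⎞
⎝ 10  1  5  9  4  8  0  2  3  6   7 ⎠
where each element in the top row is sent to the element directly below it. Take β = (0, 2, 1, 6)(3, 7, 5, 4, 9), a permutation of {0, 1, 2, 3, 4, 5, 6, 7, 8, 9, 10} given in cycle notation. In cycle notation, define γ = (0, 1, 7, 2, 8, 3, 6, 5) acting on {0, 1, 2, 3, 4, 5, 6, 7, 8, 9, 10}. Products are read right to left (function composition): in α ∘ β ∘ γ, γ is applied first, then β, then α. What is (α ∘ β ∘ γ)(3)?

10

Apply the permutations in order: γ(3) = 6, then β(6) = 0, then α(0) = 10. So (α ∘ β ∘ γ)(3) = 10.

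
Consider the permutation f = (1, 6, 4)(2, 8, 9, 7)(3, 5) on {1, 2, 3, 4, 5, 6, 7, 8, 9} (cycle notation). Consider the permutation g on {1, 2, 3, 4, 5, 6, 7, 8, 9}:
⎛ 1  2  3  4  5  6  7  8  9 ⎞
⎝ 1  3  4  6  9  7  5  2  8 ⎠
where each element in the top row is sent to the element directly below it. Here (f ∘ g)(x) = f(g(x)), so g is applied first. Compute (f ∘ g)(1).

First apply g: g(1) = 1, then f(1) = 6. Thus (f ∘ g)(1) = 6.

6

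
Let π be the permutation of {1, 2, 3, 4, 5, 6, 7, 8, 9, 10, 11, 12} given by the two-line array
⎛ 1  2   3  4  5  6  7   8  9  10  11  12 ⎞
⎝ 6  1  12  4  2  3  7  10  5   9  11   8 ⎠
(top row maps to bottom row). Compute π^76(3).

9

Tracing 3 → 12 → … returns to 3 after 9 steps, so 3 lies in a 9-cycle (1 6 3 12 8 10 9 5 2).
Since the cycle has length 9, π^76 acts on it the same as π^4 (76 mod 9 = 4).
Stepping 4 places around the cycle: 3 → 12 → 8 → 10 → 9.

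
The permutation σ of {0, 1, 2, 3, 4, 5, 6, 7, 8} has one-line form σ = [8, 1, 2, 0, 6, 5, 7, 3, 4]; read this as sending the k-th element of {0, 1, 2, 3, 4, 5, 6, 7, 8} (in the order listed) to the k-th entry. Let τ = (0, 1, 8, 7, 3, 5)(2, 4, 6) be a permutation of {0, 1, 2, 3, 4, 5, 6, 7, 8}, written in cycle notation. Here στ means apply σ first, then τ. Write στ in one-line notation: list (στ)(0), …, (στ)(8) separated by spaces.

7 8 4 1 2 0 3 5 6

For each element, apply σ then τ: 0 → 8 → 7; 1 → 1 → 8; 2 → 2 → 4; 3 → 0 → 1; 4 → 6 → 2; 5 → 5 → 0; 6 → 7 → 3; 7 → 3 → 5; 8 → 4 → 6.
So στ in one-line form is 7 8 4 1 2 0 3 5 6.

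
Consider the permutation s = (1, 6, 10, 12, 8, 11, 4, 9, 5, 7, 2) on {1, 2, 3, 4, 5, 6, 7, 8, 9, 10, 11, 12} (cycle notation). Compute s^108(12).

6

12 lies in the 11-cycle (1, 6, 10, 12, 8, 11, 4, 9, 5, 7, 2).
Since the cycle has length 11, s^108 acts on it the same as s^9 (108 mod 11 = 9).
Advancing 9 steps from 12: 12 → 8 → 11 → 4 → 9 → 5 → 7 → 2 → 1 → 6.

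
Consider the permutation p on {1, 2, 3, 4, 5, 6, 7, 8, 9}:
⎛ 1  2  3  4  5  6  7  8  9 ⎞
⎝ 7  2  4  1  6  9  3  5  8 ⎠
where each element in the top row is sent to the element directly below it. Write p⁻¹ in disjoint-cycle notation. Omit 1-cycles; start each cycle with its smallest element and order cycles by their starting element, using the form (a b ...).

(1 4 3 7)(5 8 9 6)

The cycle decomposition of p is (1 7 3 4)(5 6 9 8).
The inverse reverses every cycle; in canonical form, p⁻¹ = (1 4 3 7)(5 8 9 6).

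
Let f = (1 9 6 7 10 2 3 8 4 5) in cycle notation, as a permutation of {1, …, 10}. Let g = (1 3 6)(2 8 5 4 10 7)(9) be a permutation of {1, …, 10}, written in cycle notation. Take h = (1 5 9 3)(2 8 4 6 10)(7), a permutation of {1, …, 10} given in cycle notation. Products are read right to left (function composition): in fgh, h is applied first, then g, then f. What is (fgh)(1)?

5

Apply the permutations in order: h(1) = 5, then g(5) = 4, then f(4) = 5. So (fgh)(1) = 5.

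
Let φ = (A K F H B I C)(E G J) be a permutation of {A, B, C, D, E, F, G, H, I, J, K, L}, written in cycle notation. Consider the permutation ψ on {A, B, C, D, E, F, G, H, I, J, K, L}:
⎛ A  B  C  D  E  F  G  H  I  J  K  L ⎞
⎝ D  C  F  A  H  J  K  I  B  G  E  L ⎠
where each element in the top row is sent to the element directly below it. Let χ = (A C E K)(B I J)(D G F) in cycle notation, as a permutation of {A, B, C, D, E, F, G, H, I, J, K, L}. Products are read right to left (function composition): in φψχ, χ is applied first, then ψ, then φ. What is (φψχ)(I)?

Apply the permutations in order: χ(I) = J, then ψ(J) = G, then φ(G) = J. So (φψχ)(I) = J.

J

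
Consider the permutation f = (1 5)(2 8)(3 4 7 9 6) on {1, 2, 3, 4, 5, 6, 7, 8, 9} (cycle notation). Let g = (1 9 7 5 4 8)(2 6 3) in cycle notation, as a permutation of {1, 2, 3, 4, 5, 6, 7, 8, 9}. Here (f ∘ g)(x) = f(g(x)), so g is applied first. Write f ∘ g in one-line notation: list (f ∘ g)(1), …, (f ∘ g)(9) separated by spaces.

6 3 8 2 7 4 1 5 9

(f ∘ g)(x) = f(g(x)). Computing each image: f(g(1)) = f(9) = 6, f(g(2)) = f(6) = 3, f(g(3)) = f(2) = 8, f(g(4)) = f(8) = 2, f(g(5)) = f(4) = 7, f(g(6)) = f(3) = 4, f(g(7)) = f(5) = 1, f(g(8)) = f(1) = 5, f(g(9)) = f(7) = 9.
Hence f ∘ g = [6 3 8 2 7 4 1 5 9].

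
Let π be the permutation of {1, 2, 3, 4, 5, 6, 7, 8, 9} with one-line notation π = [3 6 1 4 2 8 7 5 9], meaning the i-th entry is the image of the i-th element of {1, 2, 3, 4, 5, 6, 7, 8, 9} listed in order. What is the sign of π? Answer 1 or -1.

In disjoint-cycle form the cycle lengths are 4, 2, 1, 1, 1.
A cycle of length ℓ contributes ℓ−1 transpositions, so π is a product of 3 + 1 = 4 transpositions — even.

1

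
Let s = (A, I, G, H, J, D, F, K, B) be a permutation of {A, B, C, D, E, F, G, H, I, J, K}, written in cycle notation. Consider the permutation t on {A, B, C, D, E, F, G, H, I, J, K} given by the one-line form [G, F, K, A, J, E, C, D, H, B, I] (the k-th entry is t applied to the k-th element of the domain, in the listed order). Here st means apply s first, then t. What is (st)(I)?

C

(st)(I) = t(s(I)). s(I) = G, then t(G) = C. So (st)(I) = C.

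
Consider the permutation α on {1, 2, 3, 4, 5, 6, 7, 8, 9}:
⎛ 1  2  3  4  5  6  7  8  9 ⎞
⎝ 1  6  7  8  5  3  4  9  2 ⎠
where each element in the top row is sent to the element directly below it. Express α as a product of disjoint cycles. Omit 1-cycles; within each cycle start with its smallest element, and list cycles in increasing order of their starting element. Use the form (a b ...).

Iterating α from 2 gives 2 → 6 → 3 → 7 → 4 → 8 → 9 → 2; that is the 7-cycle (2 6 3 7 4 8 9).
Continuing from each remaining unvisited element yields (2 6 3 7 4 8 9).

(2 6 3 7 4 8 9)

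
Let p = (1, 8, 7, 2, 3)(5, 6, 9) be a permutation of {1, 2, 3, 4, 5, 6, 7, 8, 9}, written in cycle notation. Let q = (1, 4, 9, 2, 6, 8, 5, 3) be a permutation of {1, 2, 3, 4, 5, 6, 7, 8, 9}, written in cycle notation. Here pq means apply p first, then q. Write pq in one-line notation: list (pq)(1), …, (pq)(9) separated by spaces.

5 1 4 9 8 2 6 7 3

(pq)(x) = q(p(x)). Computing each image: q(p(1)) = q(8) = 5, q(p(2)) = q(3) = 1, q(p(3)) = q(1) = 4, q(p(4)) = q(4) = 9, q(p(5)) = q(6) = 8, q(p(6)) = q(9) = 2, q(p(7)) = q(2) = 6, q(p(8)) = q(7) = 7, q(p(9)) = q(5) = 3.
Hence pq = [5 1 4 9 8 2 6 7 3].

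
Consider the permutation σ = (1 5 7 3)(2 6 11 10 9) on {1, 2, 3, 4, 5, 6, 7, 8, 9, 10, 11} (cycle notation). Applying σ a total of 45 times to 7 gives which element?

3

7 lies in the 4-cycle (1 5 7 3).
On a 4-cycle, σ^4 is the identity, so σ^45 = σ^1 there (45 ≡ 1 mod 4).
Stepping 1 place around the cycle: 7 → 3.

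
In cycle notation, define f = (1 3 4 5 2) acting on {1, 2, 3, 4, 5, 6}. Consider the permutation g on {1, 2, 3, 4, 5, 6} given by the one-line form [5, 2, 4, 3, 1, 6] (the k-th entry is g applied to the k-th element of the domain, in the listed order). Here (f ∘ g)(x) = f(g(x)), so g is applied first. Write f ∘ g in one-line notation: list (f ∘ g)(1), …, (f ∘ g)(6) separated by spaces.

2 1 5 4 3 6

(f ∘ g)(x) = f(g(x)). Computing each image: f(g(1)) = f(5) = 2, f(g(2)) = f(2) = 1, f(g(3)) = f(4) = 5, f(g(4)) = f(3) = 4, f(g(5)) = f(1) = 3, f(g(6)) = f(6) = 6.
Hence f ∘ g = [2 1 5 4 3 6].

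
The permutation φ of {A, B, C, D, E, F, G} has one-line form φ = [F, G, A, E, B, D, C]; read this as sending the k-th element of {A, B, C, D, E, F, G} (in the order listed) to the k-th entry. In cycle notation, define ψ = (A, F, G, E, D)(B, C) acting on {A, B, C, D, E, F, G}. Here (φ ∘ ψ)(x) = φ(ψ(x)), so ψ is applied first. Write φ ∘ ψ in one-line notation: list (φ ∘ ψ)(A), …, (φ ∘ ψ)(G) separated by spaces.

Chase each element through ψ then φ: A → F → D; B → C → A; C → B → G; D → A → F; E → D → E; F → G → C; G → E → B.
So φ ∘ ψ in one-line form is D A G F E C B.

D A G F E C B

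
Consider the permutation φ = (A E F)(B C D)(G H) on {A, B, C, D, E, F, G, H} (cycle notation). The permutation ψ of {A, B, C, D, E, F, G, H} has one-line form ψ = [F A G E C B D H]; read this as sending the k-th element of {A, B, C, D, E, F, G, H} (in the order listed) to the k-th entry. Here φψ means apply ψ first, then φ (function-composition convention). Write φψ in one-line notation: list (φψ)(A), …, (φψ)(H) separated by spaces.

For each element, apply ψ then φ: A → F → A; B → A → E; C → G → H; D → E → F; E → C → D; F → B → C; G → D → B; H → H → G.
Collecting the images, φψ = [A E H F D C B G].

A E H F D C B G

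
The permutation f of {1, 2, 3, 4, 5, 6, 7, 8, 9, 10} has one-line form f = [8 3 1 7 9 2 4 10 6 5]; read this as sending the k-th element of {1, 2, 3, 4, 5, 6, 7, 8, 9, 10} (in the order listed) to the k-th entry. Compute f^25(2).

Tracing 2 → 3 → … returns to 2 after 8 steps, so 2 lies in an 8-cycle (1, 8, 10, 5, 9, 6, 2, 3).
Powers repeat with period 8 on this cycle, and 25 mod 8 = 1, so f^25(2) = f^1(2).
Stepping 1 place around the cycle: 2 → 3.

3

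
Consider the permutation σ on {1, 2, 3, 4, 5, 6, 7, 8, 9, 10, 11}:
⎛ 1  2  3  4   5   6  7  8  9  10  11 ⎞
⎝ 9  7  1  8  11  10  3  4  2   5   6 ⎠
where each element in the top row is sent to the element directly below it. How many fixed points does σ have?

0

No element satisfies σ(x) = x, so there are 0 fixed points.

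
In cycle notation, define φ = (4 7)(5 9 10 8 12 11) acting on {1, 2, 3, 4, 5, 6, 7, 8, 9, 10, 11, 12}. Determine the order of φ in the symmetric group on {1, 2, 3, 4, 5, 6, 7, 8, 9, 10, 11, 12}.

The disjoint cycles have lengths 6, 2, 1, 1, 1, 1.
Since disjoint cycles commute, ord(φ) = lcm(6, 2) = 6.

6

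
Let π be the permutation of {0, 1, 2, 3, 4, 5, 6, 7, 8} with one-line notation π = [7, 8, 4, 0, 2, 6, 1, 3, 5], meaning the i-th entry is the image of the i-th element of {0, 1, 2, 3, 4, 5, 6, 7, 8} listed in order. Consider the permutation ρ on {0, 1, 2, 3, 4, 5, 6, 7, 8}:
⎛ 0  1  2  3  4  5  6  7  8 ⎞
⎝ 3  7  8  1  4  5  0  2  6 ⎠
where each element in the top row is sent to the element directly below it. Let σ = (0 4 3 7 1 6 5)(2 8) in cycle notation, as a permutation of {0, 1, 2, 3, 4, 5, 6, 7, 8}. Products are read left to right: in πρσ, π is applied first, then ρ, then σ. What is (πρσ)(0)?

Chase 0: π(0) = 7; ρ(7) = 2; σ(2) = 8. Hence (πρσ)(0) = 8.

8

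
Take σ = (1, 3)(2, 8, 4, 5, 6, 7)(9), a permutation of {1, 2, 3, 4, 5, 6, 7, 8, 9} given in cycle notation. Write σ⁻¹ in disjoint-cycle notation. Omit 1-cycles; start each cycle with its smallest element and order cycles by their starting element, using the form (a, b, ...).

The inverse reverses each cycle.
After reversing and putting each cycle's least element first, σ⁻¹ = (1, 3)(2, 7, 6, 5, 4, 8).

(1, 3)(2, 7, 6, 5, 4, 8)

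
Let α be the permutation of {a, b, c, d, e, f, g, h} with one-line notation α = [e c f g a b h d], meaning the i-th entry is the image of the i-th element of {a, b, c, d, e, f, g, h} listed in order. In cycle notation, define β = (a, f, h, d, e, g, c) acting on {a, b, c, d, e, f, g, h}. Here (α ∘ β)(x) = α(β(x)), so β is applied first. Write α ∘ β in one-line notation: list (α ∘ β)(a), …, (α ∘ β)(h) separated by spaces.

b c e a h d f g

For each element, apply β then α: a → f → b; b → b → c; c → a → e; d → e → a; e → g → h; f → h → d; g → c → f; h → d → g.
Collecting the images, α ∘ β = [b c e a h d f g].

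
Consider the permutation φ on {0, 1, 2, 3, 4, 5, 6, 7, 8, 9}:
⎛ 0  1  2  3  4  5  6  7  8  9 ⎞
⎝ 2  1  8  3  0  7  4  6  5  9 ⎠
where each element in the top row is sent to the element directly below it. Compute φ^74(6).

Tracing 6 → 4 → … returns to 6 after 7 steps, so 6 lies in a 7-cycle (0, 2, 8, 5, 7, 6, 4).
Powers repeat with period 7 on this cycle, and 74 mod 7 = 4, so φ^74(6) = φ^4(6).
Stepping 4 places around the cycle: 6 → 4 → 0 → 2 → 8.

8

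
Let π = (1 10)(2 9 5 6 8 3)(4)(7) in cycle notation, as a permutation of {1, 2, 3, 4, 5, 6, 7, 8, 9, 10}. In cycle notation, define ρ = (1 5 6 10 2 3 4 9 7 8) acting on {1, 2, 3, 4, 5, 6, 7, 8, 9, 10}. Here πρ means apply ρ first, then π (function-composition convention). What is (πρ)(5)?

ρ(5) = 6, then π(6) = 8; composing gives (πρ)(5) = 8.

8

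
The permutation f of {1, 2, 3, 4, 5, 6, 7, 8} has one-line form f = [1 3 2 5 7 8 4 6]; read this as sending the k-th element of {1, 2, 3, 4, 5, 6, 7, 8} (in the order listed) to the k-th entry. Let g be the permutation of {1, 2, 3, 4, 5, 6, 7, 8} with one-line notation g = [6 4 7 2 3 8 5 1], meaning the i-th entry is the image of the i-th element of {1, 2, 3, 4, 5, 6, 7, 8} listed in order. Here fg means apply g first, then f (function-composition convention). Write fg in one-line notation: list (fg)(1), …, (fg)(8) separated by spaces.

8 5 4 3 2 6 7 1

For each element, apply g then f: 1 → 6 → 8; 2 → 4 → 5; 3 → 7 → 4; 4 → 2 → 3; 5 → 3 → 2; 6 → 8 → 6; 7 → 5 → 7; 8 → 1 → 1.
Collecting the images, fg = [8 5 4 3 2 6 7 1].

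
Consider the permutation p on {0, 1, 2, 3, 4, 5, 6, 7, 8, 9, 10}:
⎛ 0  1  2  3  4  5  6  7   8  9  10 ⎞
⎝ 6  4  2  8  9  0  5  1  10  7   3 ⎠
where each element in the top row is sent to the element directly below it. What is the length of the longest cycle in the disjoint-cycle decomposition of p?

Decomposing into disjoint cycles gives (0, 6, 5)(1, 4, 9, 7)(3, 8, 10); the longest has length 4.

4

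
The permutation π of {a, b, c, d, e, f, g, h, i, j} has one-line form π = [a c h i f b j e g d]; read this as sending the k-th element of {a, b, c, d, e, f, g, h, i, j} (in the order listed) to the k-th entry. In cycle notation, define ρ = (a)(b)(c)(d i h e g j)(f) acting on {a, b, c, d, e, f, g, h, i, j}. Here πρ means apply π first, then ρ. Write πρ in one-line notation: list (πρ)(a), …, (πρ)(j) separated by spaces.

For each element, apply π then ρ: a → a → a; b → c → c; c → h → e; d → i → h; e → f → f; f → b → b; g → j → d; h → e → g; i → g → j; j → d → i.
Collecting the images, πρ = [a c e h f b d g j i].

a c e h f b d g j i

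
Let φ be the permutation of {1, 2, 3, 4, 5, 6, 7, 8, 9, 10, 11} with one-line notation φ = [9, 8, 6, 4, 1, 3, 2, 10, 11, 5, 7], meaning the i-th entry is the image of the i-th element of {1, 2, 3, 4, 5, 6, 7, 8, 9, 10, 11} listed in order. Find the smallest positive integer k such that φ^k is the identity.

Writing φ as disjoint cycles, the cycle lengths are 8, 2, 1.
Since disjoint cycles commute, ord(φ) = lcm(8, 2) = 8.

8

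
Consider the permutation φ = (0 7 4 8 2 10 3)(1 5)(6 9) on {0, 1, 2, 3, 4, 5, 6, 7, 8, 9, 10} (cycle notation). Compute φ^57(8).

8 lies in the 7-cycle (0 7 4 8 2 10 3).
On a 7-cycle, φ^7 is the identity, so φ^57 = φ^1 there (57 ≡ 1 mod 7).
Advancing 1 step from 8: 8 → 2.

2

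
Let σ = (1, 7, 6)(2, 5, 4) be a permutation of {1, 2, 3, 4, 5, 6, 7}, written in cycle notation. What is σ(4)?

In the cycle (2, 5, 4), 4 is followed by 2, so σ(4) = 2.

2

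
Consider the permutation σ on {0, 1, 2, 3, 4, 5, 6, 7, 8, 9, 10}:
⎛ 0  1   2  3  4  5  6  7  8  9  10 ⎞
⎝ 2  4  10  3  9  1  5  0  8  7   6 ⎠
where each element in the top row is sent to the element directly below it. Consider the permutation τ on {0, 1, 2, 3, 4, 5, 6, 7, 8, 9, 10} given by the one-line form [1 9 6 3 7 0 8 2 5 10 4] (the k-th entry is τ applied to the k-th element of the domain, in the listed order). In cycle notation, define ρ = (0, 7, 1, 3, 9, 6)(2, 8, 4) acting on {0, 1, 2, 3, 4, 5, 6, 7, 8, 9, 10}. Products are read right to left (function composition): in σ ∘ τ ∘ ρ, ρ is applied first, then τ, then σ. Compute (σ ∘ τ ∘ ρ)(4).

5

Chase 4: ρ(4) = 2; τ(2) = 6; σ(6) = 5. Hence (σ ∘ τ ∘ ρ)(4) = 5.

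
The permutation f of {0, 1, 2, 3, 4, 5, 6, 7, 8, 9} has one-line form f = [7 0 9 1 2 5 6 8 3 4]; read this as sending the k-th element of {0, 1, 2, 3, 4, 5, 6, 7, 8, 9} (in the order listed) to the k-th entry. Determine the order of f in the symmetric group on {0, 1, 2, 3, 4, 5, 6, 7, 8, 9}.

Writing f as disjoint cycles, the cycle lengths are 5, 3, 1, 1.
Since disjoint cycles commute, ord(f) = lcm(5, 3) = 15.

15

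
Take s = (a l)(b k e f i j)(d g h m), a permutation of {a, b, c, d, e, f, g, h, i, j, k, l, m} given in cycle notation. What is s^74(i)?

b

i lies in the 6-cycle (b k e f i j).
On a 6-cycle, s^6 is the identity, so s^74 = s^2 there (74 ≡ 2 mod 6).
Stepping 2 places around the cycle: i → j → b.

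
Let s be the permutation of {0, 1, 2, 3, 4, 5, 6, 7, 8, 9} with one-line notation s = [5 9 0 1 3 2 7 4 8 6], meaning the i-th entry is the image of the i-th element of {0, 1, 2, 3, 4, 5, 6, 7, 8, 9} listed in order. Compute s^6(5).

Tracing 5 → 2 → … returns to 5 after 3 steps, so 5 lies in a 3-cycle (0, 5, 2).
Powers repeat with period 3 on this cycle, and 6 mod 3 = 0, so s^6(5) = s^0(5).
So s^6(5) = 5.

5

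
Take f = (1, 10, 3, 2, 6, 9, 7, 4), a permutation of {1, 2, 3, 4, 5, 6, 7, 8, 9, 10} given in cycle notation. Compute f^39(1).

4

1 lies in the 8-cycle (1, 10, 3, 2, 6, 9, 7, 4).
Since the cycle has length 8, f^39 acts on it the same as f^7 (39 mod 8 = 7).
Stepping 7 places around the cycle: 1 → 10 → 3 → 2 → 6 → 9 → 7 → 4.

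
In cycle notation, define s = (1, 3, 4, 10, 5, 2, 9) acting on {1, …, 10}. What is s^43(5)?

2

5 lies in the 7-cycle (1, 3, 4, 10, 5, 2, 9).
Since the cycle has length 7, s^43 acts on it the same as s^1 (43 mod 7 = 1).
Advancing 1 step from 5: 5 → 2.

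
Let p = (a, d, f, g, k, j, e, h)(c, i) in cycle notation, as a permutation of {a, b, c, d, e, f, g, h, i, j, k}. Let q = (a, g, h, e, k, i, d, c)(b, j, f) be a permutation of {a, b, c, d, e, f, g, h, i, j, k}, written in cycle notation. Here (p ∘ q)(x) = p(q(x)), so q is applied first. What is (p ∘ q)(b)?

q(b) = j, then p(j) = e; composing gives (p ∘ q)(b) = e.

e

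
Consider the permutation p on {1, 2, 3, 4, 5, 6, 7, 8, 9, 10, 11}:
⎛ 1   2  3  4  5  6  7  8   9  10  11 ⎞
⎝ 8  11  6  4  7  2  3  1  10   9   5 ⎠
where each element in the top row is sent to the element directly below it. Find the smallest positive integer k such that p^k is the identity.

6

Writing p as disjoint cycles, the cycle lengths are 6, 2, 2, 1.
Since disjoint cycles commute, ord(p) = lcm(6, 2, 2) = 6.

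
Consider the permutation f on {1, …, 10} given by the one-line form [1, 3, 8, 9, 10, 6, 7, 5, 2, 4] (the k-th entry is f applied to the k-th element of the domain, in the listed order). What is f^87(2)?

5

Tracing 2 → 3 → … returns to 2 after 7 steps, so 2 lies in a 7-cycle (2, 3, 8, 5, 10, 4, 9).
Since the cycle has length 7, f^87 acts on it the same as f^3 (87 mod 7 = 3).
Stepping 3 places around the cycle: 2 → 3 → 8 → 5.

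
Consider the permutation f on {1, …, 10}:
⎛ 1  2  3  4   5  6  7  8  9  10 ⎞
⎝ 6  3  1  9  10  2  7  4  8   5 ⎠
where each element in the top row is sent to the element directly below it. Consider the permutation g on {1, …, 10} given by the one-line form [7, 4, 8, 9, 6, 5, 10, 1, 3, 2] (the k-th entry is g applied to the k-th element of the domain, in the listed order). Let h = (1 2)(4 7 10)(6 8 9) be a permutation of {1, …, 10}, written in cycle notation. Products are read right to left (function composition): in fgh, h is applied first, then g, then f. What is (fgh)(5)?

2

Apply the permutations in order: h(5) = 5, then g(5) = 6, then f(6) = 2. So (fgh)(5) = 2.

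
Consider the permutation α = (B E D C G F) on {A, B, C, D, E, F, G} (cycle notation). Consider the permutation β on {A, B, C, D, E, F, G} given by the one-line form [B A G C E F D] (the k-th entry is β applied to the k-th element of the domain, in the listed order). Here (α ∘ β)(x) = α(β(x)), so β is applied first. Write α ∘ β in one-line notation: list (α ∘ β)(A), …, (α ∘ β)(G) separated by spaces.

E A F G D B C

(α ∘ β)(x) = α(β(x)). Computing each image: α(β(A)) = α(B) = E, α(β(B)) = α(A) = A, α(β(C)) = α(G) = F, α(β(D)) = α(C) = G, α(β(E)) = α(E) = D, α(β(F)) = α(F) = B, α(β(G)) = α(D) = C.
Hence α ∘ β = [E A F G D B C].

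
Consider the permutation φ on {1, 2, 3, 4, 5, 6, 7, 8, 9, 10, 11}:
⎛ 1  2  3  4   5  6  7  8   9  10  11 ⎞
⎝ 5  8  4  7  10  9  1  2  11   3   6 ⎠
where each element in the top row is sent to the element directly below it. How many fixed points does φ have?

0

No element satisfies φ(x) = x, so there are 0 fixed points.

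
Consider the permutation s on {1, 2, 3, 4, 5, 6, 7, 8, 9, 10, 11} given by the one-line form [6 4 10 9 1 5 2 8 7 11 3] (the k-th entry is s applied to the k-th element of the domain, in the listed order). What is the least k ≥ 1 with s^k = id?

Writing s as disjoint cycles, the cycle lengths are 4, 3, 3, 1.
The order is lcm(4, 3, 3) = 12.

12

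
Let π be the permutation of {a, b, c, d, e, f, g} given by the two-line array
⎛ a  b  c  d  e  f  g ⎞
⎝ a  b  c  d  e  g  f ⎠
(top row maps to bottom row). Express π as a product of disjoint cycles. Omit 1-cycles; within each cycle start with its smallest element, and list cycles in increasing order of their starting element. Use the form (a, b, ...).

(f, g)

Iterating π from f gives f → g → f; that is the 2-cycle (f, g).
Repeating from the next unused element and collecting all non-trivial cycles gives (f, g).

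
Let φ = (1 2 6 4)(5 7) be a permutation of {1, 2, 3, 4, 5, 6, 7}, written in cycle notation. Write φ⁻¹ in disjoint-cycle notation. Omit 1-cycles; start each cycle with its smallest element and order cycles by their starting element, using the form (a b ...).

(1 4 6 2)(5 7)

The inverse reverses each cycle.
After reversing and putting each cycle's least element first, φ⁻¹ = (1 4 6 2)(5 7).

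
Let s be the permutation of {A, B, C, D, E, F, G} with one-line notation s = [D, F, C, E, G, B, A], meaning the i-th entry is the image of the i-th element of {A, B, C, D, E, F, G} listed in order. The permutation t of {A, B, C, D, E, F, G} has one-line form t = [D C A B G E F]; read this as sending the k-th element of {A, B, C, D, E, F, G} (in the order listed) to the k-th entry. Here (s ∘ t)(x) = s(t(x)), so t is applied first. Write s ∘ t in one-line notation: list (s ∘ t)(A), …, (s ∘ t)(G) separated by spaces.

E C D F A G B

(s ∘ t)(x) = s(t(x)). Computing each image: s(t(A)) = s(D) = E, s(t(B)) = s(C) = C, s(t(C)) = s(A) = D, s(t(D)) = s(B) = F, s(t(E)) = s(G) = A, s(t(F)) = s(E) = G, s(t(G)) = s(F) = B.
Hence s ∘ t = [E C D F A G B].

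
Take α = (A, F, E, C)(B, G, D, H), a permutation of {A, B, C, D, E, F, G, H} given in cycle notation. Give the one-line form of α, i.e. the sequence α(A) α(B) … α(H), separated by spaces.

F G A H C E D B

Reading each image from the cycles: A↦F, B↦G, C↦A, D↦H, E↦C, F↦E, G↦D, H↦B.
Listing these in domain order gives F G A H C E D B.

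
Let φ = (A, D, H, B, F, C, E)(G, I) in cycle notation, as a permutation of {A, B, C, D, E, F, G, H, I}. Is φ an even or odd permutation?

odd

The cycle lengths are 7, 2.
A cycle of length ℓ contributes ℓ−1 transpositions, so φ is a product of 6 + 1 = 7 transpositions — odd.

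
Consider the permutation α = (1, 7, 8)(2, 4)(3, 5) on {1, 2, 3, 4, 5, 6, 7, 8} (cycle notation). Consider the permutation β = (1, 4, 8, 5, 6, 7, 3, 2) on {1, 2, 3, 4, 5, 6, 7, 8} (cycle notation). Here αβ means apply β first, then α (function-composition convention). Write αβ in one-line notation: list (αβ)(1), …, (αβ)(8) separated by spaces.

Chase each element through β then α: 1 → 4 → 2; 2 → 1 → 7; 3 → 2 → 4; 4 → 8 → 1; 5 → 6 → 6; 6 → 7 → 8; 7 → 3 → 5; 8 → 5 → 3.
Collecting the images, αβ = [2 7 4 1 6 8 5 3].

2 7 4 1 6 8 5 3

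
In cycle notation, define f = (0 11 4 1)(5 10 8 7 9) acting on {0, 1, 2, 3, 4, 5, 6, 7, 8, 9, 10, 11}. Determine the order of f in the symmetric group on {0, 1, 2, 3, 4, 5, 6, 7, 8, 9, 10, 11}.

The disjoint cycles have lengths 5, 4, 1, 1, 1.
Since disjoint cycles commute, ord(f) = lcm(5, 4) = 20.

20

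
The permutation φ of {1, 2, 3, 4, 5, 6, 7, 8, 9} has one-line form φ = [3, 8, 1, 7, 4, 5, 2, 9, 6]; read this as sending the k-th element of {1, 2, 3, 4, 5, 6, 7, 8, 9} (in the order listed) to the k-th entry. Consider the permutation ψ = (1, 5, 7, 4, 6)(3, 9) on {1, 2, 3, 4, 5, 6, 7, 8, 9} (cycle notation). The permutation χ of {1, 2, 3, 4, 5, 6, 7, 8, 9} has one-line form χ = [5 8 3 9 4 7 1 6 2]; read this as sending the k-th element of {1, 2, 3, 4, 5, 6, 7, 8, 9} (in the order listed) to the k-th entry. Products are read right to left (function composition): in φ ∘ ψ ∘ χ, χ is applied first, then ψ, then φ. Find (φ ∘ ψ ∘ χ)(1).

2

Apply the permutations in order: χ(1) = 5, then ψ(5) = 7, then φ(7) = 2. So (φ ∘ ψ ∘ χ)(1) = 2.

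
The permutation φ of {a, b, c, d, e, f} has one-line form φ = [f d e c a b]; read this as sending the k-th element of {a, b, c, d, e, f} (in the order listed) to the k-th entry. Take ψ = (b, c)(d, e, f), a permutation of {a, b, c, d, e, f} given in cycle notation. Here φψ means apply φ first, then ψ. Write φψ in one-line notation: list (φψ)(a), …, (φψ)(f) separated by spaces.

d e f b a c

(φψ)(x) = ψ(φ(x)). Computing each image: ψ(φ(a)) = ψ(f) = d, ψ(φ(b)) = ψ(d) = e, ψ(φ(c)) = ψ(e) = f, ψ(φ(d)) = ψ(c) = b, ψ(φ(e)) = ψ(a) = a, ψ(φ(f)) = ψ(b) = c.
Hence φψ = [d e f b a c].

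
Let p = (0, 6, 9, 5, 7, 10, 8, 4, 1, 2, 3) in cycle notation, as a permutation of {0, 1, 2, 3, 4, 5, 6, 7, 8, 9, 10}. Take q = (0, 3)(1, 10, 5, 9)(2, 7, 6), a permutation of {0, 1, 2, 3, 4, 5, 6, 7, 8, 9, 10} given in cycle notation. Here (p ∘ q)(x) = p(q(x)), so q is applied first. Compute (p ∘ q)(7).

9

First apply q: q(7) = 6, then p(6) = 9. Thus (p ∘ q)(7) = 9.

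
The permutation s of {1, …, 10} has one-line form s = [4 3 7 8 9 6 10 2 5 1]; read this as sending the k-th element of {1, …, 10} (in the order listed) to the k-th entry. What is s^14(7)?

Tracing 7 → 10 → … returns to 7 after 7 steps, so 7 lies in a 7-cycle (1 4 8 2 3 7 10).
Since the cycle has length 7, s^14 acts on it the same as s^0 (14 mod 7 = 0).
So s^14(7) = 7.

7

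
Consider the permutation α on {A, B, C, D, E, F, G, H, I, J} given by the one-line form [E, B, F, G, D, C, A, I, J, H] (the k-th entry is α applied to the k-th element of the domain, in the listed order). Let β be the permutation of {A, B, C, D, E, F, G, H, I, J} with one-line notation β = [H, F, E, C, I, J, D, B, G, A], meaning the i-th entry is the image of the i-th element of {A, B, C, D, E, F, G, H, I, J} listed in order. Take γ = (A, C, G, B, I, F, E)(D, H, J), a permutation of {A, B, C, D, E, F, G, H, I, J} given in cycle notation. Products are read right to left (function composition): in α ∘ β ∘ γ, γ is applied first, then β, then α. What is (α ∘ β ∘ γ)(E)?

Chase E: γ(E) = A; β(A) = H; α(H) = I. Hence (α ∘ β ∘ γ)(E) = I.

I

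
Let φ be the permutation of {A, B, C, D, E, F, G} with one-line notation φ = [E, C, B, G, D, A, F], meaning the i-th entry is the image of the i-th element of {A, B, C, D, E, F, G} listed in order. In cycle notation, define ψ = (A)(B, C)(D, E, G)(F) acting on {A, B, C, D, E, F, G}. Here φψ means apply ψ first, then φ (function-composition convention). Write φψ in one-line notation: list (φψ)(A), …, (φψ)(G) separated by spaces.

(φψ)(x) = φ(ψ(x)). Computing each image: φ(ψ(A)) = φ(A) = E, φ(ψ(B)) = φ(C) = B, φ(ψ(C)) = φ(B) = C, φ(ψ(D)) = φ(E) = D, φ(ψ(E)) = φ(G) = F, φ(ψ(F)) = φ(F) = A, φ(ψ(G)) = φ(D) = G.
Hence φψ = [E B C D F A G].

E B C D F A G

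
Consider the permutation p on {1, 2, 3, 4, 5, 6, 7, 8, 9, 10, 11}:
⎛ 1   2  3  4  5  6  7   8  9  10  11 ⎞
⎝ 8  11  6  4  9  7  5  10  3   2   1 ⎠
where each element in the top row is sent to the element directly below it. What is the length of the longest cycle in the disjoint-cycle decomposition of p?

Decomposing into disjoint cycles gives (1, 8, 10, 2, 11)(3, 6, 7, 5, 9); the longest has length 5.

5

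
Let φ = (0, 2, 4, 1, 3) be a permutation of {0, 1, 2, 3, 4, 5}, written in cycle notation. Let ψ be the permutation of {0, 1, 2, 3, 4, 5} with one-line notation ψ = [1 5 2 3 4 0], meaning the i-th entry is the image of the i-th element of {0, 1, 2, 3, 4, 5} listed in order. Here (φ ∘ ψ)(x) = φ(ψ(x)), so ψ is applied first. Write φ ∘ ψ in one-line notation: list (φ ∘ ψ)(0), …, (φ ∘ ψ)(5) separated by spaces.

3 5 4 0 1 2

Chase each element through ψ then φ: 0 → 1 → 3; 1 → 5 → 5; 2 → 2 → 4; 3 → 3 → 0; 4 → 4 → 1; 5 → 0 → 2.
Collecting the images, φ ∘ ψ = [3 5 4 0 1 2].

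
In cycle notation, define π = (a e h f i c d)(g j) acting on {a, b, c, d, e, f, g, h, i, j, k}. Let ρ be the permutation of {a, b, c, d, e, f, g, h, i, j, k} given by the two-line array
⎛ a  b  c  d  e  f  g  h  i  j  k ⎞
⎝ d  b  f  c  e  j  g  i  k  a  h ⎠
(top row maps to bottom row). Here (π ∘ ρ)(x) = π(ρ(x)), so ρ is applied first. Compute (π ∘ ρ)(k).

f

ρ(k) = h, then π(h) = f; composing gives (π ∘ ρ)(k) = f.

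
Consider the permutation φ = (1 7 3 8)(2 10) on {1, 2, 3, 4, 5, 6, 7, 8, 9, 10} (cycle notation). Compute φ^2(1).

1 lies in the 4-cycle (1 7 3 8).
Advancing 2 steps from 1: 1 → 7 → 3.

3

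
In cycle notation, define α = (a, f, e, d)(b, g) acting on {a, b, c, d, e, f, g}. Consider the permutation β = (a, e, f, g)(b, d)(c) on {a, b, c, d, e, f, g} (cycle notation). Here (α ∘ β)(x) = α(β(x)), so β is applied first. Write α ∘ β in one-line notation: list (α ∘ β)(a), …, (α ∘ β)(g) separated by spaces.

d a c g e b f

(α ∘ β)(x) = α(β(x)). Computing each image: α(β(a)) = α(e) = d, α(β(b)) = α(d) = a, α(β(c)) = α(c) = c, α(β(d)) = α(b) = g, α(β(e)) = α(f) = e, α(β(f)) = α(g) = b, α(β(g)) = α(a) = f.
Hence α ∘ β = [d a c g e b f].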